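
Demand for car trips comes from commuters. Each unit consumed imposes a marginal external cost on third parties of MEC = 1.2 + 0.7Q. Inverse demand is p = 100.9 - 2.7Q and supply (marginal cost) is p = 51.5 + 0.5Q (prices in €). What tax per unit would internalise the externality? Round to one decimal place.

tax = €9.9 per unit

Social marginal benefit = demand − MEC = 99.7 - 3.4Q.
Set SMB = MC: 99.7 - 3.4Q = 51.5 + 0.5Q → Q* = 12.3590.
The Pigouvian tax equals MEC at Q*: 1.2 + 0.7×12.3590 = 9.8513.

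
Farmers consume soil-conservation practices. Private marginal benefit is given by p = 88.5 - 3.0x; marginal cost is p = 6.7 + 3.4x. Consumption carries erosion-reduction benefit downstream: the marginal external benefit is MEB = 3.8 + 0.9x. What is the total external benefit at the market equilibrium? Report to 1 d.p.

122.1

Market equilibrium (private): 6.7 + 3.4x = 88.5 - 3.0x → x_m = 12.7813.
Total external benefit = ∫₀^{x_m} (3.8 + 0.9x) dx = 3.8×12.7813 + ½×0.9×12.7813² = 122.0817.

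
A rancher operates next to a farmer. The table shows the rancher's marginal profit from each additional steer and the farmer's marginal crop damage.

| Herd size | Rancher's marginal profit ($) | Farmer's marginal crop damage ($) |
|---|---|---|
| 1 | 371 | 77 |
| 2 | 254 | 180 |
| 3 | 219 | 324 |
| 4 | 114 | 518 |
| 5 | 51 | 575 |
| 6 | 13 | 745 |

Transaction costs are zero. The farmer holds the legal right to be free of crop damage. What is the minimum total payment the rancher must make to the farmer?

Efficient level: marginal profit ≥ marginal crop damage through level 2, so k* = 2.
With the farmer holding the right, the rancher must at least compensate total damage at k*: 77 + 180 = 257.

$257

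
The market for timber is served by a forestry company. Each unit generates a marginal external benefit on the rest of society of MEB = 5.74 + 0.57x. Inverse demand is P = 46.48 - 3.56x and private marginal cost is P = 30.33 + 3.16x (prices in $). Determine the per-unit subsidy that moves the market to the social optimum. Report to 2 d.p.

subsidy = $7.77 per unit

Social marginal cost = private MC − MEB = 24.59 + 2.59x.
Set SMC = demand: 24.59 + 2.59x = 46.48 - 3.56x → x* = 3.5593.
The Pigouvian subsidy equals MEB at x*: 5.74 + 0.57×3.5593 = 7.7688.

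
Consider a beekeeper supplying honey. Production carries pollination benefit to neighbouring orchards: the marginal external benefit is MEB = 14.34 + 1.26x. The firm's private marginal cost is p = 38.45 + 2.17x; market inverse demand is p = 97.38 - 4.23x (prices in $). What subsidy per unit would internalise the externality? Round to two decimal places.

subsidy = $32.30 per unit

Social marginal cost = private MC − MEB = 24.11 + 0.91x.
Set SMC = demand: 24.11 + 0.91x = 97.38 - 4.23x → x* = 14.2549.
The Pigouvian subsidy equals MEB at x*: 14.34 + 1.26×14.2549 = 32.3012.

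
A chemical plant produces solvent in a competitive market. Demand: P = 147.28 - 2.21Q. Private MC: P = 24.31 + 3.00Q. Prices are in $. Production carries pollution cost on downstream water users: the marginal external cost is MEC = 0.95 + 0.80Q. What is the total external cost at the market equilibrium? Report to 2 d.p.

Market equilibrium (private): 24.31 + 3.00Q = 147.28 - 2.21Q → Q_m = 23.6027.
Total external cost = ∫₀^{Q_m} (0.95 + 0.80Q) dQ = 0.95×23.6027 + ½×0.80×23.6027² = 245.2575.

$245.26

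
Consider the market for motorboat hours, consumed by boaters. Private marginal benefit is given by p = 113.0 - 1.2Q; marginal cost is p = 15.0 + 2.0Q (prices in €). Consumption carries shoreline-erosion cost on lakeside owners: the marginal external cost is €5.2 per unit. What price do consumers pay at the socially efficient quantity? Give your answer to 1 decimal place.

P = €78.2

Social marginal benefit = demand − MEC = 107.8 - 1.2Q.
Set SMB = MC: 107.8 - 1.2Q = 15.0 + 2.0Q → Q* = 29.0000.
Consumer price on the demand curve at Q*: 113.0 − 1.2×29.0000 = 78.2000.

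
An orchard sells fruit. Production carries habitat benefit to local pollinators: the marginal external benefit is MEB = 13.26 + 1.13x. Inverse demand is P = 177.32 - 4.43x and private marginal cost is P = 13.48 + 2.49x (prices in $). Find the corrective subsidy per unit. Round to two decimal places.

Social marginal cost = private MC − MEB = 0.22 + 1.36x.
Set SMC = demand: 0.22 + 1.36x = 177.32 - 4.43x → x* = 30.5872.
The Pigouvian subsidy equals MEB at x*: 13.26 + 1.13×30.5872 = 47.8235.

subsidy = $47.82 per unit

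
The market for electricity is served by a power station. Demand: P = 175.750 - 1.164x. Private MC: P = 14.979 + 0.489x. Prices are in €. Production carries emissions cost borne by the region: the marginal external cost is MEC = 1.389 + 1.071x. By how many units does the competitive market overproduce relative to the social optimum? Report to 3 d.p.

Market equilibrium (private): 14.979 + 0.489x = 175.750 - 1.164x → x_m = 97.2601.
Social marginal cost = private MC + MEC = 16.368 + 1.560x.
Set SMC = demand: 16.368 + 1.560x = 175.750 - 1.164x → x* = 58.5103.
Gap = |97.2601 − 58.5103| = 38.7498.

38.750 units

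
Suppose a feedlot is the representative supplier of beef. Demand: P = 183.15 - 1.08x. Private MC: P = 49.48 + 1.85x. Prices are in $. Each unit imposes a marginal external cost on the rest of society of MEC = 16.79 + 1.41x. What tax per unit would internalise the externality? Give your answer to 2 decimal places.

Social marginal cost = private MC + MEC = 66.27 + 3.26x.
Set SMC = demand: 66.27 + 3.26x = 183.15 - 1.08x → x* = 26.9309.
The Pigouvian tax equals MEC at x*: 16.79 + 1.41×26.9309 = 54.7626.

tax = $54.76 per unit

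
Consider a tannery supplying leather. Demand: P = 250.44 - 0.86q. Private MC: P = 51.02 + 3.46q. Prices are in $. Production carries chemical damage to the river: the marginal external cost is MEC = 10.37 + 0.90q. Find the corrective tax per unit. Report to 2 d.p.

Social marginal cost = private MC + MEC = 61.39 + 4.36q.
Set SMC = demand: 61.39 + 4.36q = 250.44 - 0.86q → q* = 36.2165.
The Pigouvian tax equals MEC at q*: 10.37 + 0.90×36.2165 = 42.9649.

tax = $42.96 per unit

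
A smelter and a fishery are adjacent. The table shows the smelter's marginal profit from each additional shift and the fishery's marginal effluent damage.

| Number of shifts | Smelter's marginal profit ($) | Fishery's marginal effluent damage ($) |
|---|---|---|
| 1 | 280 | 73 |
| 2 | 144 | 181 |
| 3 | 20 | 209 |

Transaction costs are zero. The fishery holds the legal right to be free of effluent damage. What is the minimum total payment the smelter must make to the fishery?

Efficient level: marginal profit ≥ marginal effluent damage through level 1, so k* = 1.
With the fishery holding the right, the smelter must at least compensate total damage at k*: 73 = 73.

$73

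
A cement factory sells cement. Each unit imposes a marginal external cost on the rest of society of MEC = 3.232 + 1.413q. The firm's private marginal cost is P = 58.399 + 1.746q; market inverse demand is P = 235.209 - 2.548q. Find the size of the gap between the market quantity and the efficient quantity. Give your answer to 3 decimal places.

Market equilibrium (private): 58.399 + 1.746q = 235.209 - 2.548q → q_m = 41.1761.
Social marginal cost = private MC + MEC = 61.631 + 3.159q.
Set SMC = demand: 61.631 + 3.159q = 235.209 - 2.548q → q* = 30.4149.
Gap = |41.1761 − 30.4149| = 10.7612.

10.761 units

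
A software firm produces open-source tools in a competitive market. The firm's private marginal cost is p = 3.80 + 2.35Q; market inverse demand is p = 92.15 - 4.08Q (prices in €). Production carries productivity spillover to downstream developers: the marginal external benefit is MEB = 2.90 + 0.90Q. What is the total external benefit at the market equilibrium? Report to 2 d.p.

Market equilibrium (private): 3.80 + 2.35Q = 92.15 - 4.08Q → Q_m = 13.7403.
Total external benefit = ∫₀^{Q_m} (2.90 + 0.90Q) dQ = 2.90×13.7403 + ½×0.90×13.7403² = 124.8050.

€124.80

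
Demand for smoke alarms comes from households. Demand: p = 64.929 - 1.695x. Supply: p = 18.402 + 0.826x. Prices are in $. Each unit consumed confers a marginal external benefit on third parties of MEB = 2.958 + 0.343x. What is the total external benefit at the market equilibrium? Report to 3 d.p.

$113.008

Market equilibrium (private): 18.402 + 0.826x = 64.929 - 1.695x → x_m = 18.4558.
Total external benefit = ∫₀^{x_m} (2.958 + 0.343x) dx = 2.958×18.4558 + ½×0.343×18.4558² = 113.0080.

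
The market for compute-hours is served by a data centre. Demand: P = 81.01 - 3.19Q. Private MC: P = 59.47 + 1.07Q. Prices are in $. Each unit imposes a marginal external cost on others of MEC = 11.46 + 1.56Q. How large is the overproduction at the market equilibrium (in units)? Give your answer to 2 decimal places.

Market equilibrium (private): 59.47 + 1.07Q = 81.01 - 3.19Q → Q_m = 5.0563.
Social marginal cost = private MC + MEC = 70.93 + 2.63Q.
Set SMC = demand: 70.93 + 2.63Q = 81.01 - 3.19Q → Q* = 1.7320.
Gap = |5.0563 − 1.7320| = 3.3243.

3.32 units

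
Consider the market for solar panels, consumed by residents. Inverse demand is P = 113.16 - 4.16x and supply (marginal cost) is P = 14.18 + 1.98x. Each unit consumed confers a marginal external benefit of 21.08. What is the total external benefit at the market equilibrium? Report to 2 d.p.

Market equilibrium (private): 14.18 + 1.98x = 113.16 - 4.16x → x_m = 16.1205.
Total external benefit = MEB × x_m = 21.08 × 16.1205 = 339.8201.

339.82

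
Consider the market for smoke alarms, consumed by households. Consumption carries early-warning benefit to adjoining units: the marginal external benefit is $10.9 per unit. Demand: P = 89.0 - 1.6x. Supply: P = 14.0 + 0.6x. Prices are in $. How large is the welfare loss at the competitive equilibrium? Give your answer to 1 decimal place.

Market equilibrium (private): 14.0 + 0.6x = 89.0 - 1.6x → x_m = 34.0909.
Social marginal benefit = demand + MEB = 99.9 - 1.6x.
Set SMB = MC: 99.9 - 1.6x = 14.0 + 0.6x → x* = 39.0455.
Between x* and x_m the wedge SMB − MC runs linearly from 0 to MEB(x_m), so the loss is a triangle.
DWL = ½ × 4.9546 × 10.9000 = 27.0026.

DWL = $27.0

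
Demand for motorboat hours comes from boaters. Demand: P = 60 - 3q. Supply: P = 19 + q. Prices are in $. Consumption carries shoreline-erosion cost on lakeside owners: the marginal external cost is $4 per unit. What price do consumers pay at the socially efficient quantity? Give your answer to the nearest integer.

P = $32

Social marginal benefit = demand − MEC = 56 - 3q.
Set SMB = MC: 56 - 3q = 19 + q → q* = 9.2500.
Consumer price on the demand curve at q*: 60 − 3×9.2500 = 32.2500.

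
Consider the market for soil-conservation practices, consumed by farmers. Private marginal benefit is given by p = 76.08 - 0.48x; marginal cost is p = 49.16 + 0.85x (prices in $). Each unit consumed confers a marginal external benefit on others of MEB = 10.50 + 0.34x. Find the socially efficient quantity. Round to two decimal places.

Social marginal benefit = demand + MEB = 86.58 - 0.14x.
Set SMB = MC: 86.58 - 0.14x = 49.16 + 0.85x → x* = 37.7980.

x* = 37.80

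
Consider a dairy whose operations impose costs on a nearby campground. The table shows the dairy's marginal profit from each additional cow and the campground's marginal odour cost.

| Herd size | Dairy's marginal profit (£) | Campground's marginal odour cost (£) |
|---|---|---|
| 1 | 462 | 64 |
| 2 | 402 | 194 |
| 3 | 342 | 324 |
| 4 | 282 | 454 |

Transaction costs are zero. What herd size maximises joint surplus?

Bargaining reaches the level where marginal profit last exceeds marginal odour cost.
That holds through level 3 (342 ≥ 324) but not at 4 (282 < 454).

3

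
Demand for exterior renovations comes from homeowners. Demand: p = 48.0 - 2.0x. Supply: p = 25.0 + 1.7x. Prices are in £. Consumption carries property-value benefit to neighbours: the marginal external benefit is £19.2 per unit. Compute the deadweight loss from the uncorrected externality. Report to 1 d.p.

Market equilibrium (private): 25.0 + 1.7x = 48.0 - 2.0x → x_m = 6.2162.
Social marginal benefit = demand + MEB = 67.2 - 2.0x.
Set SMB = MC: 67.2 - 2.0x = 25.0 + 1.7x → x* = 11.4054.
The welfare-loss triangle has base |x_m − x*| and height MEB(x_m) (the vertical gap between SMB and MC is zero at x* and MEB at x_m).
DWL = ½ × 5.1892 × 19.2000 = 49.8163.

DWL = £49.8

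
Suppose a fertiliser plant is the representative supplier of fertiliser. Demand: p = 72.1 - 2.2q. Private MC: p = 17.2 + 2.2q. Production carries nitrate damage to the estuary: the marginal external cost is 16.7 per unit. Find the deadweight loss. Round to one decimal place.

DWL = 31.7

Market equilibrium (private): 17.2 + 2.2q = 72.1 - 2.2q → q_m = 12.4773.
Social marginal cost = private MC + MEC = 33.9 + 2.2q.
Set SMC = demand: 33.9 + 2.2q = 72.1 - 2.2q → q* = 8.6818.
Height of the DWL triangle at q_m is SMC(q_m) − demand(q_m) = MEC(q_m) = 16.7000.
DWL = ½ × 3.7955 × 16.7000 = 31.6924.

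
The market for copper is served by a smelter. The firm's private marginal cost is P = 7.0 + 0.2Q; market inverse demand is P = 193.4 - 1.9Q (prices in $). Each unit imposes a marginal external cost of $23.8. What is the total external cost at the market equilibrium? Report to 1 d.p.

$2112.5

Market equilibrium (private): 7.0 + 0.2Q = 193.4 - 1.9Q → Q_m = 88.7619.
Total external cost = MEC × Q_m = 23.8 × 88.7619 = 2112.5332.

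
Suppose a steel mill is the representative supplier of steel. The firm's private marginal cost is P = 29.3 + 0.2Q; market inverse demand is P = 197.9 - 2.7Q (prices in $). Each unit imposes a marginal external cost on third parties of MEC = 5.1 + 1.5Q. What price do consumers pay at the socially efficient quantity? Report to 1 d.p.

Social marginal cost = private MC + MEC = 34.4 + 1.7Q.
Set SMC = demand: 34.4 + 1.7Q = 197.9 - 2.7Q → Q* = 37.1591.
Consumer price on the demand curve at Q*: 197.9 − 2.7×37.1591 = 97.5704.

P = $97.6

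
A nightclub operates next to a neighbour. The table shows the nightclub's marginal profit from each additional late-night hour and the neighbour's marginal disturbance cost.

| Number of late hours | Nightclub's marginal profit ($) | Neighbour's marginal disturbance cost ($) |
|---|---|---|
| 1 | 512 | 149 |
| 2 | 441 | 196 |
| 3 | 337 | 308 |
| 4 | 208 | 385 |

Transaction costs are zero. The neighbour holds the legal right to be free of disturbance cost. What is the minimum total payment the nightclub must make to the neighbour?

$653

Efficient level: marginal profit ≥ marginal disturbance cost through level 3, so k* = 3.
With the neighbour holding the right, the nightclub must at least compensate total damage at k*: 149 + 196 + 308 = 653.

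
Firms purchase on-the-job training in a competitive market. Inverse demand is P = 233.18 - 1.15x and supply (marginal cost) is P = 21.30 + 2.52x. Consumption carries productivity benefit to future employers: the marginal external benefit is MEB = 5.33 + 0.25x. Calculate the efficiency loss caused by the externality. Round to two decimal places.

DWL = 57.10

Market equilibrium (private): 21.30 + 2.52x = 233.18 - 1.15x → x_m = 57.7330.
Social marginal benefit = demand + MEB = 238.51 - 0.90x.
Set SMB = MC: 238.51 - 0.90x = 21.30 + 2.52x → x* = 63.5117.
The welfare-loss triangle has base |x_m − x*| and height MEB(x_m) (the vertical gap between SMB and MC is zero at x* and MEB at x_m).
DWL = ½ × 5.7787 × 19.7632 = 57.1028.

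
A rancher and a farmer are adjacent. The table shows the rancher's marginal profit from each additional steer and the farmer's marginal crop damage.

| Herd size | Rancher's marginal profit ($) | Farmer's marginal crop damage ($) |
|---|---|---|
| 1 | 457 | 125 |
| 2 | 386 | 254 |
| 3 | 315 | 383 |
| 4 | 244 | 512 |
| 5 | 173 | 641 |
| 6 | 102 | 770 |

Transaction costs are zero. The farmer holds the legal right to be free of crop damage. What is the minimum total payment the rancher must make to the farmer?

Efficient level: marginal profit ≥ marginal crop damage through level 2, so k* = 2.
With the farmer holding the right, the rancher must at least compensate total damage at k*: 125 + 254 = 379.

$379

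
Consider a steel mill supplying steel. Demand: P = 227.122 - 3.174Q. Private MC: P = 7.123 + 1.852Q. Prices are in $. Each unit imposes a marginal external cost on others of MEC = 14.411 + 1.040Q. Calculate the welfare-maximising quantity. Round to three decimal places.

Social marginal cost = private MC + MEC = 21.534 + 2.892Q.
Set SMC = demand: 21.534 + 2.892Q = 227.122 - 3.174Q → Q* = 33.8919.

Q* = 33.892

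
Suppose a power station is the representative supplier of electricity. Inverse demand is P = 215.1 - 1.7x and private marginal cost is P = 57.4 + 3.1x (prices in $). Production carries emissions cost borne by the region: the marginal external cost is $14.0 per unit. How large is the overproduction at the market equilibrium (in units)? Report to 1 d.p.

Market equilibrium (private): 57.4 + 3.1x = 215.1 - 1.7x → x_m = 32.8542.
Social marginal cost = private MC + MEC = 71.4 + 3.1x.
Set SMC = demand: 71.4 + 3.1x = 215.1 - 1.7x → x* = 29.9375.
Gap = |32.8542 − 29.9375| = 2.9167.

2.9 units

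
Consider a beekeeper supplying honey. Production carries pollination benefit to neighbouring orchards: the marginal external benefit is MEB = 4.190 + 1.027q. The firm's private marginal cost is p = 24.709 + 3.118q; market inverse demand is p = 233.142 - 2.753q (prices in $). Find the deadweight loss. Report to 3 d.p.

Market equilibrium (private): 24.709 + 3.118q = 233.142 - 2.753q → q_m = 35.5021.
Social marginal cost = private MC − MEB = 20.519 + 2.091q.
Set SMC = demand: 20.519 + 2.091q = 233.142 - 2.753q → q* = 43.8941.
Between q* and q_m the wedge demand − SMC runs linearly from 0 to MEB(q_m), so the loss is a triangle.
DWL = ½ × 8.3920 × 40.6507 = 170.5703.

DWL = $170.570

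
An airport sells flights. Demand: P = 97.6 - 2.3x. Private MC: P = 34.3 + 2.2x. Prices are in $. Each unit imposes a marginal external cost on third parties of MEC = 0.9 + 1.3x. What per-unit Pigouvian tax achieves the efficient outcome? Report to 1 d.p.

Social marginal cost = private MC + MEC = 35.2 + 3.5x.
Set SMC = demand: 35.2 + 3.5x = 97.6 - 2.3x → x* = 10.7586.
The Pigouvian tax equals MEC at x*: 0.9 + 1.3×10.7586 = 14.8862.

tax = $14.9 per unit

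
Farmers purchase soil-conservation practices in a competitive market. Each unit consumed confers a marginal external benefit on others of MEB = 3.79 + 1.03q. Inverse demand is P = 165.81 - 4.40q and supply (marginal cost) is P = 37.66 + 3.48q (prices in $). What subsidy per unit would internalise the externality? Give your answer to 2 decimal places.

Social marginal benefit = demand + MEB = 169.60 - 3.37q.
Set SMB = MC: 169.60 - 3.37q = 37.66 + 3.48q → q* = 19.2613.
The Pigouvian subsidy equals MEB at q*: 3.79 + 1.03×19.2613 = 23.6291.

subsidy = $23.63 per unit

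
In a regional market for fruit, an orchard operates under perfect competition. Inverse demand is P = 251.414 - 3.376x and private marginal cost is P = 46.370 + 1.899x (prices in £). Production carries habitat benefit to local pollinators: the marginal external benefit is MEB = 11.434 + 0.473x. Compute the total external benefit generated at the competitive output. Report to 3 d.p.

£801.789

Market equilibrium (private): 46.370 + 1.899x = 251.414 - 3.376x → x_m = 38.8709.
Total external benefit = ∫₀^{x_m} (11.434 + 0.473x) dx = 11.434×38.8709 + ½×0.473×38.8709² = 801.7888.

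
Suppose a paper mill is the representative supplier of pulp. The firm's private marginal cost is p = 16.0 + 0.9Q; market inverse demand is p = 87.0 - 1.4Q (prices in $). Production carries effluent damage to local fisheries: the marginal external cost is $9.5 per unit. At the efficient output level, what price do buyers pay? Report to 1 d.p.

Social marginal cost = private MC + MEC = 25.5 + 0.9Q.
Set SMC = demand: 25.5 + 0.9Q = 87.0 - 1.4Q → Q* = 26.7391.
Consumer price on the demand curve at Q*: 87.0 − 1.4×26.7391 = 49.5653.

P = $49.6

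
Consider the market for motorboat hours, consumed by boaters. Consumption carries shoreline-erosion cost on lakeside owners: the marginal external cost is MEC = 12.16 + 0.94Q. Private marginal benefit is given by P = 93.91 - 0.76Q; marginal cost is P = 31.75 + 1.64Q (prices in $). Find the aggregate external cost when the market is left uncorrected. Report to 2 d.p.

Market equilibrium (private): 31.75 + 1.64Q = 93.91 - 0.76Q → Q_m = 25.9000.
Total external cost = ∫₀^{Q_m} (12.16 + 0.94Q) dQ = 12.16×25.9000 + ½×0.94×25.9000² = 630.2247.

$630.22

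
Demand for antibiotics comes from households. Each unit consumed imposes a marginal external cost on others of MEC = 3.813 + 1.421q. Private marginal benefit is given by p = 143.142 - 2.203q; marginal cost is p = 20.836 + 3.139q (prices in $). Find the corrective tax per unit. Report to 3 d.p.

Social marginal benefit = demand − MEC = 139.329 - 3.624q.
Set SMB = MC: 139.329 - 3.624q = 20.836 + 3.139q → q* = 17.5208.
The Pigouvian tax equals MEC at q*: 3.813 + 1.421×17.5208 = 28.7101.

tax = $28.710 per unit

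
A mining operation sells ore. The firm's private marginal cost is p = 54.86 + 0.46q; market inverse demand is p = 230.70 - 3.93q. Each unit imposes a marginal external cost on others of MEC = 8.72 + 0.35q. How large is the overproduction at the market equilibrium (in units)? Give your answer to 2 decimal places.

Market equilibrium (private): 54.86 + 0.46q = 230.70 - 3.93q → q_m = 40.0547.
Social marginal cost = private MC + MEC = 63.58 + 0.81q.
Set SMC = demand: 63.58 + 0.81q = 230.70 - 3.93q → q* = 35.2574.
Gap = |40.0547 − 35.2574| = 4.7973.

4.80 units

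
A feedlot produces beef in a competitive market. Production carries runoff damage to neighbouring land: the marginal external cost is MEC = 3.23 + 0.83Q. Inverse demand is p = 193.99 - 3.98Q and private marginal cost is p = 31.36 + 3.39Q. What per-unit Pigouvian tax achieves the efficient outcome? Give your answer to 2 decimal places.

Social marginal cost = private MC + MEC = 34.59 + 4.22Q.
Set SMC = demand: 34.59 + 4.22Q = 193.99 - 3.98Q → Q* = 19.4390.
The Pigouvian tax equals MEC at Q*: 3.23 + 0.83×19.4390 = 19.3644.

tax = 19.36 per unit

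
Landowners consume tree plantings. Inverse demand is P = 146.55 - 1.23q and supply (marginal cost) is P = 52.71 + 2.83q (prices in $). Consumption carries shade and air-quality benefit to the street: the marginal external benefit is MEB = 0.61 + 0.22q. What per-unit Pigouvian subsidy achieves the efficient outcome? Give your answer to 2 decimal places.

subsidy = $6.02 per unit

Social marginal benefit = demand + MEB = 147.16 - 1.01q.
Set SMB = MC: 147.16 - 1.01q = 52.71 + 2.83q → q* = 24.5964.
The Pigouvian subsidy equals MEB at q*: 0.61 + 0.22×24.5964 = 6.0212.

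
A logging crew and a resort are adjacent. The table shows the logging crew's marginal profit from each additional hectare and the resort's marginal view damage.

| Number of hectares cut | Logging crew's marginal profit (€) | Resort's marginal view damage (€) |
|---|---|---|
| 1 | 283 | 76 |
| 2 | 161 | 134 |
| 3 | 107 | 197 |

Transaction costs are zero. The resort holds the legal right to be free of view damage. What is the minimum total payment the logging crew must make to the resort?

Efficient level: marginal profit ≥ marginal view damage through level 2, so k* = 2.
With the resort holding the right, the logging crew must at least compensate total damage at k*: 76 + 134 = 210.

€210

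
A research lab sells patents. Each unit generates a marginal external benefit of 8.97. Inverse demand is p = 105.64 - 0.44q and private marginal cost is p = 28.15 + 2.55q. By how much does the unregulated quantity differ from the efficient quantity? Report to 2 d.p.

Market equilibrium (private): 28.15 + 2.55q = 105.64 - 0.44q → q_m = 25.9164.
Social marginal cost = private MC − MEB = 19.18 + 2.55q.
Set SMC = demand: 19.18 + 2.55q = 105.64 - 0.44q → q* = 28.9164.
Gap = |25.9164 − 28.9164| = 3.0000.

3.00 units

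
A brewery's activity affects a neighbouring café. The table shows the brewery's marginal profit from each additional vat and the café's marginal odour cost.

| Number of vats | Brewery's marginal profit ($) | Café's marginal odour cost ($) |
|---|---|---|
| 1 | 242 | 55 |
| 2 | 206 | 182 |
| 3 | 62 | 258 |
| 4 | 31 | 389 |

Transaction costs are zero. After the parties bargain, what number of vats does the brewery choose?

2

Bargaining reaches the level where marginal profit last exceeds marginal odour cost.
That holds through level 2 (206 ≥ 182) but not at 3 (62 < 258).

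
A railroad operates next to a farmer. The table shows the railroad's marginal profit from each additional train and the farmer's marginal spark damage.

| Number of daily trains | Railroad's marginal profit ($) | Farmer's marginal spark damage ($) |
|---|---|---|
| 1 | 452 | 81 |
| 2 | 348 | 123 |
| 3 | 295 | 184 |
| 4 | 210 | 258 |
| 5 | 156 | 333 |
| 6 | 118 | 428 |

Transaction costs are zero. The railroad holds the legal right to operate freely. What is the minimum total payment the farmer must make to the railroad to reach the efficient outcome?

$484

Left alone the railroad would choose level 6 (marginal profit stays positive).
Efficient level: k* = 3 (marginal profit ≥ marginal spark damage through 3).
The farmer must at least cover the railroad's forgone profit from cutting 6→3: 210 + 156 + 118 = 484.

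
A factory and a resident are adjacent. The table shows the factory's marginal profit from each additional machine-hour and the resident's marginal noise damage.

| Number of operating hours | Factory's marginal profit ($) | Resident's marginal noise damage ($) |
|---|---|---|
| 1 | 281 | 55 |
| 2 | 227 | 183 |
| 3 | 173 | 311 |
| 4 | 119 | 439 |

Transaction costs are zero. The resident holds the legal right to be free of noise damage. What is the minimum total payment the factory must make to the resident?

$238

Efficient level: marginal profit ≥ marginal noise damage through level 2, so k* = 2.
With the resident holding the right, the factory must at least compensate total damage at k*: 55 + 183 = 238.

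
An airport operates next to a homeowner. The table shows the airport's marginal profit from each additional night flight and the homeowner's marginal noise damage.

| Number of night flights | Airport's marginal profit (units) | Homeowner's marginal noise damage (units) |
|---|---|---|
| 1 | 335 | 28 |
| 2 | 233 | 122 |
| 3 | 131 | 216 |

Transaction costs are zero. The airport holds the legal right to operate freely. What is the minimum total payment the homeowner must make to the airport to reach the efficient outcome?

Left alone the airport would choose level 3 (marginal profit stays positive).
Efficient level: k* = 2 (marginal profit ≥ marginal noise damage through 2).
The homeowner must at least cover the airport's forgone profit from cutting 3→2: 131 = 131.

131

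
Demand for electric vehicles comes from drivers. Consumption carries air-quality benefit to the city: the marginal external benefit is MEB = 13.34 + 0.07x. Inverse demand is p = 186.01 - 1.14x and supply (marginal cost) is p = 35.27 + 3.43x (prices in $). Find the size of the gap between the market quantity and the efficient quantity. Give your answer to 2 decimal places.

3.48 units

Market equilibrium (private): 35.27 + 3.43x = 186.01 - 1.14x → x_m = 32.9847.
Social marginal benefit = demand + MEB = 199.35 - 1.07x.
Set SMB = MC: 199.35 - 1.07x = 35.27 + 3.43x → x* = 36.4622.
Gap = |32.9847 − 36.4622| = 3.4775.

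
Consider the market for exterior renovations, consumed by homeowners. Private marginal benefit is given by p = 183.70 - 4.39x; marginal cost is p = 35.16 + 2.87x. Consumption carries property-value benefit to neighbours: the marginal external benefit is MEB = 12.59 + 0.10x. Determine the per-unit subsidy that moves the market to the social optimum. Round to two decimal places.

Social marginal benefit = demand + MEB = 196.29 - 4.29x.
Set SMB = MC: 196.29 - 4.29x = 35.16 + 2.87x → x* = 22.5042.
The Pigouvian subsidy equals MEB at x*: 12.59 + 0.10×22.5042 = 14.8404.

subsidy = 14.84 per unit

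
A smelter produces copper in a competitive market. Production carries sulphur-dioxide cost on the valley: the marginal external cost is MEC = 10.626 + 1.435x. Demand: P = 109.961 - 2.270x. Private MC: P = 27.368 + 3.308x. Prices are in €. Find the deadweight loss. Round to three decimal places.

DWL = €72.433

Market equilibrium (private): 27.368 + 3.308x = 109.961 - 2.270x → x_m = 14.8069.
Social marginal cost = private MC + MEC = 37.994 + 4.743x.
Set SMC = demand: 37.994 + 4.743x = 109.961 - 2.270x → x* = 10.2619.
Between x* and x_m the wedge SMC − demand runs linearly from 0 to MEC(x_m), so the loss is a triangle.
DWL = ½ × 4.5450 × 31.8739 = 72.4334.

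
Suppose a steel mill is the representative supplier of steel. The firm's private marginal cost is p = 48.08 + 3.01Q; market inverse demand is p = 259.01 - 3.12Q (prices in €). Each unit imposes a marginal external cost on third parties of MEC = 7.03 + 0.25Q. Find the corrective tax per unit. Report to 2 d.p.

Social marginal cost = private MC + MEC = 55.11 + 3.26Q.
Set SMC = demand: 55.11 + 3.26Q = 259.01 - 3.12Q → Q* = 31.9592.
The Pigouvian tax equals MEC at Q*: 7.03 + 0.25×31.9592 = 15.0198.

tax = €15.02 per unit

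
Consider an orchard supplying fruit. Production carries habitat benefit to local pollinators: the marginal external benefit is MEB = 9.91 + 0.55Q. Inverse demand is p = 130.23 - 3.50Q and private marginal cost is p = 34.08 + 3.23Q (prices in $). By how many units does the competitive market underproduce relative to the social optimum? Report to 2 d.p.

Market equilibrium (private): 34.08 + 3.23Q = 130.23 - 3.50Q → Q_m = 14.2868.
Social marginal cost = private MC − MEB = 24.17 + 2.68Q.
Set SMC = demand: 24.17 + 2.68Q = 130.23 - 3.50Q → Q* = 17.1618.
Gap = |14.2868 − 17.1618| = 2.8750.

2.88 units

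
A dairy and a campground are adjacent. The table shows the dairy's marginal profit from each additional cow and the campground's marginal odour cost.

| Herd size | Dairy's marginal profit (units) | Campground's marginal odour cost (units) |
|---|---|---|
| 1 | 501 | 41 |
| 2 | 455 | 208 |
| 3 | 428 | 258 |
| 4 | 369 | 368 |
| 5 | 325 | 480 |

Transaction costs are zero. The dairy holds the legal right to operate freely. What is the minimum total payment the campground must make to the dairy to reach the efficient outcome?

325

Left alone the dairy would choose level 5 (marginal profit stays positive).
Efficient level: k* = 4 (marginal profit ≥ marginal odour cost through 4).
The campground must at least cover the dairy's forgone profit from cutting 5→4: 325 = 325.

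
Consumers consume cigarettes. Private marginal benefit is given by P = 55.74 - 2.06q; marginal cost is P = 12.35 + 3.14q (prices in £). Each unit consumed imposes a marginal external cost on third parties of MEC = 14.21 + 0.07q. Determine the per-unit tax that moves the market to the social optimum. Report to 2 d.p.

Social marginal benefit = demand − MEC = 41.53 - 2.13q.
Set SMB = MC: 41.53 - 2.13q = 12.35 + 3.14q → q* = 5.5370.
The Pigouvian tax equals MEC at q*: 14.21 + 0.07×5.5370 = 14.5976.

tax = £14.60 per unit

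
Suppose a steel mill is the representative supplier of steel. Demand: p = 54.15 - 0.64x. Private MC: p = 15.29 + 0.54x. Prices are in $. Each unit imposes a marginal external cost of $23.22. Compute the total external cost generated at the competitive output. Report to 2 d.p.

Market equilibrium (private): 15.29 + 0.54x = 54.15 - 0.64x → x_m = 32.9322.
Total external cost = MEC × x_m = 23.22 × 32.9322 = 764.6857.

$764.69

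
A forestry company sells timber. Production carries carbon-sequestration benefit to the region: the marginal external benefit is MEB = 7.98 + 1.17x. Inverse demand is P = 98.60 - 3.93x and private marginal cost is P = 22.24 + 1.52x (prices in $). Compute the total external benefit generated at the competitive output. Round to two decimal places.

Market equilibrium (private): 22.24 + 1.52x = 98.60 - 3.93x → x_m = 14.0110.
Total external benefit = ∫₀^{x_m} (7.98 + 1.17x) dx = 7.98×14.0110 + ½×1.17×14.0110² = 226.6480.

$226.65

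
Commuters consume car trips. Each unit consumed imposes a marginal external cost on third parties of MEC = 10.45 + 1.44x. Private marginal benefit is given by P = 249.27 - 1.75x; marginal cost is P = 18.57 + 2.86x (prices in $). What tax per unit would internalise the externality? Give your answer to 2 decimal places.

Social marginal benefit = demand − MEC = 238.82 - 3.19x.
Set SMB = MC: 238.82 - 3.19x = 18.57 + 2.86x → x* = 36.4050.
The Pigouvian tax equals MEC at x*: 10.45 + 1.44×36.4050 = 62.8732.

tax = $62.87 per unit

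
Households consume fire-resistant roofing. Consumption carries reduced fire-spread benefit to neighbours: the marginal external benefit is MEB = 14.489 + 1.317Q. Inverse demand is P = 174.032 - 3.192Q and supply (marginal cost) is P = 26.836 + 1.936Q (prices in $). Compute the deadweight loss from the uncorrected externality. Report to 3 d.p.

DWL = $358.767

Market equilibrium (private): 26.836 + 1.936Q = 174.032 - 3.192Q → Q_m = 28.7044.
Social marginal benefit = demand + MEB = 188.521 - 1.875Q.
Set SMB = MC: 188.521 - 1.875Q = 26.836 + 1.936Q → Q* = 42.4259.
Between Q* and Q_m the wedge SMB − MC runs linearly from 0 to MEB(Q_m), so the loss is a triangle.
DWL = ½ × 13.7215 × 52.2927 = 358.7671.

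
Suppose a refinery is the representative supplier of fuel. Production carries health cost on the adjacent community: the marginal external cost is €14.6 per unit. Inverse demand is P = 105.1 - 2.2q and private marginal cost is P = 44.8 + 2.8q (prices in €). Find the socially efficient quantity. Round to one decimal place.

Social marginal cost = private MC + MEC = 59.4 + 2.8q.
Set SMC = demand: 59.4 + 2.8q = 105.1 - 2.2q → q* = 9.1400.

q* = 9.1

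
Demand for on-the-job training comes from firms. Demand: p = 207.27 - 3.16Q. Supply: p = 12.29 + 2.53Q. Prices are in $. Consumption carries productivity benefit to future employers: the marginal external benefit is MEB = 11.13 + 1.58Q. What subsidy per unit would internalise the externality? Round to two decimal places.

subsidy = $90.36 per unit

Social marginal benefit = demand + MEB = 218.40 - 1.58Q.
Set SMB = MC: 218.40 - 1.58Q = 12.29 + 2.53Q → Q* = 50.1484.
The Pigouvian subsidy equals MEB at Q*: 11.13 + 1.58×50.1484 = 90.3645.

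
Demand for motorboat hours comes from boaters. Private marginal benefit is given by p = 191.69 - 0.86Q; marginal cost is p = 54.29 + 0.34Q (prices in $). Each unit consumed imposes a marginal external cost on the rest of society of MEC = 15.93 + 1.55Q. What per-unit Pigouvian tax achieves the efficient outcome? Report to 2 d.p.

tax = $84.39 per unit

Social marginal benefit = demand − MEC = 175.76 - 2.41Q.
Set SMB = MC: 175.76 - 2.41Q = 54.29 + 0.34Q → Q* = 44.1709.
The Pigouvian tax equals MEC at Q*: 15.93 + 1.55×44.1709 = 84.3949.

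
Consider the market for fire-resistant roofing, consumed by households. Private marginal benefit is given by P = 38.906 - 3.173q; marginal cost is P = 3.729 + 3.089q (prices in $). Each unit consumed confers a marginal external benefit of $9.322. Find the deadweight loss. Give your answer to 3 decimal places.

DWL = $6.939

Market equilibrium (private): 3.729 + 3.089q = 38.906 - 3.173q → q_m = 5.6175.
Social marginal benefit = demand + MEB = 48.228 - 3.173q.
Set SMB = MC: 48.228 - 3.173q = 3.729 + 3.089q → q* = 7.1062.
Between q* and q_m the wedge SMB − MC runs linearly from 0 to MEB(q_m), so the loss is a triangle.
DWL = ½ × 1.4887 × 9.3220 = 6.9388.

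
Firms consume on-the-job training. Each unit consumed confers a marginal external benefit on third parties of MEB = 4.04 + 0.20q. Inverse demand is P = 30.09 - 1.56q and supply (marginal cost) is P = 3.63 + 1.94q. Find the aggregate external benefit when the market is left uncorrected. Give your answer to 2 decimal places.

36.26

Market equilibrium (private): 3.63 + 1.94q = 30.09 - 1.56q → q_m = 7.5600.
Total external benefit = ∫₀^{q_m} (4.04 + 0.20q) dq = 4.04×7.5600 + ½×0.20×7.5600² = 36.2578.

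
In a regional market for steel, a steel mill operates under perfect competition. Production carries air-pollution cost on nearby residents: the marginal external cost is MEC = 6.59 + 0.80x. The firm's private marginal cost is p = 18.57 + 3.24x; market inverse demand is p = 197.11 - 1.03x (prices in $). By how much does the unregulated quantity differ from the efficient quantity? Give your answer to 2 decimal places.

Market equilibrium (private): 18.57 + 3.24x = 197.11 - 1.03x → x_m = 41.8126.
Social marginal cost = private MC + MEC = 25.16 + 4.04x.
Set SMC = demand: 25.16 + 4.04x = 197.11 - 1.03x → x* = 33.9152.
Gap = |41.8126 − 33.9152| = 7.8974.

7.90 units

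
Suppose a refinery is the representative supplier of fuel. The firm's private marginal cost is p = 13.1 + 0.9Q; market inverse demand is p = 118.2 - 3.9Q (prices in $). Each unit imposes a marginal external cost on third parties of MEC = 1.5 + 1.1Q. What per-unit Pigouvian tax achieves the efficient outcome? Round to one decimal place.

Social marginal cost = private MC + MEC = 14.6 + 2.0Q.
Set SMC = demand: 14.6 + 2.0Q = 118.2 - 3.9Q → Q* = 17.5593.
The Pigouvian tax equals MEC at Q*: 1.5 + 1.1×17.5593 = 20.8152.

tax = $20.8 per unit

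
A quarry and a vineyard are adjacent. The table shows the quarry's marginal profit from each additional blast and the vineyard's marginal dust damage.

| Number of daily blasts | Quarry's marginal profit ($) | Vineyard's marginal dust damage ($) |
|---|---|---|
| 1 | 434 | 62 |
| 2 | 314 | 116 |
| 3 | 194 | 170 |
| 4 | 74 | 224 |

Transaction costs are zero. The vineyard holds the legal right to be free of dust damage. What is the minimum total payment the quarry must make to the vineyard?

Efficient level: marginal profit ≥ marginal dust damage through level 3, so k* = 3.
With the vineyard holding the right, the quarry must at least compensate total damage at k*: 62 + 116 + 170 = 348.

$348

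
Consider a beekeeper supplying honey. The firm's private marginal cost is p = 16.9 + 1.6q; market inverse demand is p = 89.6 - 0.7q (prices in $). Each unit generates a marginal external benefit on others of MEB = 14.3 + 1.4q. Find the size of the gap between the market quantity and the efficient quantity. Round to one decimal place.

65.1 units

Market equilibrium (private): 16.9 + 1.6q = 89.6 - 0.7q → q_m = 31.6087.
Social marginal cost = private MC − MEB = 2.6 + 0.2q.
Set SMC = demand: 2.6 + 0.2q = 89.6 - 0.7q → q* = 96.6667.
Gap = |31.6087 − 96.6667| = 65.0580.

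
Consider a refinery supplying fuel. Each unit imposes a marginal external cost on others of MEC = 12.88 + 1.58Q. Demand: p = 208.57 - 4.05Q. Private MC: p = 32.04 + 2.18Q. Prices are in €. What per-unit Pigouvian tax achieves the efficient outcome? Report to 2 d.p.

tax = €45.99 per unit

Social marginal cost = private MC + MEC = 44.92 + 3.76Q.
Set SMC = demand: 44.92 + 3.76Q = 208.57 - 4.05Q → Q* = 20.9539.
The Pigouvian tax equals MEC at Q*: 12.88 + 1.58×20.9539 = 45.9872.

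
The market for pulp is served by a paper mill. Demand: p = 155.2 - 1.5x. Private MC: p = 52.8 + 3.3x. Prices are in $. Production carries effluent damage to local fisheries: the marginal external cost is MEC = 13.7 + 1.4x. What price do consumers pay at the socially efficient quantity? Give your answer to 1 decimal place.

Social marginal cost = private MC + MEC = 66.5 + 4.7x.
Set SMC = demand: 66.5 + 4.7x = 155.2 - 1.5x → x* = 14.3065.
Consumer price on the demand curve at x*: 155.2 − 1.5×14.3065 = 133.7403.

P = $133.7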